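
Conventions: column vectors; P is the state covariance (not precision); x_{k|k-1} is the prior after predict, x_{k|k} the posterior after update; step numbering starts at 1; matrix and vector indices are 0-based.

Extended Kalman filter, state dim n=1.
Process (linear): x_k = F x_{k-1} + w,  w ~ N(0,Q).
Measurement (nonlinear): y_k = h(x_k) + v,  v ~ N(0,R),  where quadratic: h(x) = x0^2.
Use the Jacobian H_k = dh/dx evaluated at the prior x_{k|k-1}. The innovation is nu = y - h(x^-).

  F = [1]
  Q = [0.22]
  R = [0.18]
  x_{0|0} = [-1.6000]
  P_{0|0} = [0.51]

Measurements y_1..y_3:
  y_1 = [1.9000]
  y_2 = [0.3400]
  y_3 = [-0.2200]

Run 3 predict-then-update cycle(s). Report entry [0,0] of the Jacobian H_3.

H_jac[0,0] = -1.7439

step 1: x^-=[-1.6000]  P^-=[0.7300]  H_jac=[-3.2000]  S=[7.6552]  K=[-0.3052]  nu=[-0.6600]  x^+=[-1.3986]  P^+=[0.0172]
step 2: x^-=[-1.3986]  P^-=[0.2372]  H_jac=[-2.7972]  S=[2.0357]  K=[-0.3259]  nu=[-1.6161]  x^+=[-0.8719]  P^+=[0.0210]
step 3: x^-=[-0.8719]  P^-=[0.2410]  H_jac=[-1.7439]  S=[0.9128]  K=[-0.4604]  nu=[-0.9803]  x^+=[-0.4207]  P^+=[0.0475]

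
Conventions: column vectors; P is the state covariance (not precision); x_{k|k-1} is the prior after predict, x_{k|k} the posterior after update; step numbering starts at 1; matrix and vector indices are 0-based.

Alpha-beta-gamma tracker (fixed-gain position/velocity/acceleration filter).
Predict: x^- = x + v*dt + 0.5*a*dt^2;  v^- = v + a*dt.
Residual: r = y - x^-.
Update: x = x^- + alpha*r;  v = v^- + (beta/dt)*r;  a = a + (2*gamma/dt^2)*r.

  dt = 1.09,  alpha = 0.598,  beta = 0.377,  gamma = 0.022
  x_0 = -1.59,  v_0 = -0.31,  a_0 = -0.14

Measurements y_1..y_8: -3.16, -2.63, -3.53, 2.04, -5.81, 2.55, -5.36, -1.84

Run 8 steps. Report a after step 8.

step 1: x_pred=-2.0111  r=-1.1489  x^+=-2.6981  v^+=-0.8600  a^+=-0.1825
step 2: x_pred=-3.7440  r=1.1140  x^+=-3.0778  v^+=-0.6737  a^+=-0.1413
step 3: x_pred=-3.8961  r=0.3661  x^+=-3.6772  v^+=-0.7011  a^+=-0.1277
step 4: x_pred=-4.5172  r=6.5572  x^+=-0.5960  v^+=1.4276  a^+=0.1151
step 5: x_pred=1.0285  r=-6.8385  x^+=-3.0609  v^+=-0.8121  a^+=-0.1382
step 6: x_pred=-4.0282  r=6.5782  x^+=-0.0944  v^+=1.3125  a^+=0.1055
step 7: x_pred=1.3988  r=-6.7588  x^+=-2.6430  v^+=-0.9102  a^+=-0.1448
step 8: x_pred=-3.7212  r=1.8812  x^+=-2.5962  v^+=-0.4175  a^+=-0.0752

a_post = -0.0752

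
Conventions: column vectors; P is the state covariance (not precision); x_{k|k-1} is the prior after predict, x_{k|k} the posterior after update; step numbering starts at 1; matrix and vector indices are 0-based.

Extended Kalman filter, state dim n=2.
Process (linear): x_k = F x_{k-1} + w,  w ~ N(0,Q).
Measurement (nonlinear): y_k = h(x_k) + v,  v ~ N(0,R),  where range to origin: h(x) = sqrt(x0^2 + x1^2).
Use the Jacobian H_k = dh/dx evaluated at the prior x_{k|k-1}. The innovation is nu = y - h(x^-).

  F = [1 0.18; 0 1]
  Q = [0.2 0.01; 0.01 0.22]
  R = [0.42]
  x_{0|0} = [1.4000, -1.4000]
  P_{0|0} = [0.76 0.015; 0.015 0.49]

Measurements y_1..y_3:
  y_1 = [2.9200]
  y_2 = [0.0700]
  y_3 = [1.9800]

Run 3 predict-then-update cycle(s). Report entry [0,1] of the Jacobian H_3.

H_jac[0,1] = -0.9026

step 1: x^-=[1.1480, -1.4000]  P^-=[0.9813 0.1132; 0.1132 0.7100]  H_jac=[0.6341 -0.7733]  S=[1.1281]  K=[0.4740; -0.4231]  nu=[1.1095]  x^+=[1.6739, -1.8694]  P^+=[0.7279 0.3394; 0.3394 0.5081]
step 2: x^-=[1.3374, -1.8694]  P^-=[1.0665 0.4409; 0.4409 0.7281]  H_jac=[0.5818 -0.8133]  S=[0.8454]  K=[0.3099; -0.3970]  nu=[-2.2285]  x^+=[0.6468, -0.9846]  P^+=[0.9853 0.5449; 0.5449 0.5948]
step 3: x^-=[0.4696, -0.9846]  P^-=[1.4007 0.6619; 0.6619 0.8148]  H_jac=[0.4304 -0.9026]  S=[0.8290]  K=[0.0066; -0.5435]  nu=[0.8891]  x^+=[0.4754, -1.4678]  P^+=[1.4007 0.6649; 0.6649 0.5700]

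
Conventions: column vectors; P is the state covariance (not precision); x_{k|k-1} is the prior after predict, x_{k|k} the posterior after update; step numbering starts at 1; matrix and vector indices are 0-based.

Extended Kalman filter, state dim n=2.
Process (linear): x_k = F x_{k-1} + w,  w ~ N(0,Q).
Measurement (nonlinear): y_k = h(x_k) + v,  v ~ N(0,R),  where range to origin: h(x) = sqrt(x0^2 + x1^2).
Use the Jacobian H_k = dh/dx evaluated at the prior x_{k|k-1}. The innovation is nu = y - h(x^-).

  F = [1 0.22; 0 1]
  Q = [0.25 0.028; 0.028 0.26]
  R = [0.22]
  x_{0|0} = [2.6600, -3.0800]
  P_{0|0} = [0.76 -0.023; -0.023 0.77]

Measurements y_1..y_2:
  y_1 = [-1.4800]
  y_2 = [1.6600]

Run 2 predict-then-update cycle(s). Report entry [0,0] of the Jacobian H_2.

H_jac[0,0] = 0.2678

step 1: x^-=[1.9824, -3.0800]  P^-=[1.0371 0.1744; 0.1744 1.0300]  H_jac=[0.5412 -0.8409]  S=[1.0934]  K=[0.3793; -0.7058]  nu=[-5.1428]  x^+=[0.0319, 0.5499]  P^+=[0.8799 0.4671; 0.4671 0.4853]
step 2: x^-=[0.1529, 0.5499]  P^-=[1.3589 0.6019; 0.6019 0.7453]  H_jac=[0.2678 0.9635]  S=[1.3199]  K=[0.7150; 0.6662]  nu=[1.0892]  x^+=[0.9317, 1.2755]  P^+=[0.6840 -0.0269; -0.0269 0.1596]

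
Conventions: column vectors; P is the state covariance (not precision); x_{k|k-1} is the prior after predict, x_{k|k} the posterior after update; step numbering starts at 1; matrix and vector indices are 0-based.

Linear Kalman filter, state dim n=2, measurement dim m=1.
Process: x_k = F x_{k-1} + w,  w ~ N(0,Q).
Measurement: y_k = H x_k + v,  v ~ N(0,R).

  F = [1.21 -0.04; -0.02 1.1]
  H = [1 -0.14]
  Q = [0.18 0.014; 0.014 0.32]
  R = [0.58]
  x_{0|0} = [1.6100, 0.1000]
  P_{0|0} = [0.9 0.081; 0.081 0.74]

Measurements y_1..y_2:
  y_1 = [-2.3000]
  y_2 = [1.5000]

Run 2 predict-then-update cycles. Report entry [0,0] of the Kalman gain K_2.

step 1: x^-=[1.9441, 0.0778]  P^-=[1.4910 0.0675; 0.0675 1.2122]  S=[2.0759]  K=[0.7137; -0.0492]  nu=[-4.2332]  x^+=[-1.0772, 0.2862]  P^+=[0.4336 0.1405; 0.1405 1.2072]
step 2: x^-=[-1.3148, 0.3363]  P^-=[0.8032 0.1375; 0.1375 1.7747]  S=[1.3795]  K=[0.5683; -0.0805]  nu=[2.8619]  x^+=[0.3116, 0.1060]  P^+=[0.3577 0.2005; 0.2005 1.7657]

K[0,0] = 0.5683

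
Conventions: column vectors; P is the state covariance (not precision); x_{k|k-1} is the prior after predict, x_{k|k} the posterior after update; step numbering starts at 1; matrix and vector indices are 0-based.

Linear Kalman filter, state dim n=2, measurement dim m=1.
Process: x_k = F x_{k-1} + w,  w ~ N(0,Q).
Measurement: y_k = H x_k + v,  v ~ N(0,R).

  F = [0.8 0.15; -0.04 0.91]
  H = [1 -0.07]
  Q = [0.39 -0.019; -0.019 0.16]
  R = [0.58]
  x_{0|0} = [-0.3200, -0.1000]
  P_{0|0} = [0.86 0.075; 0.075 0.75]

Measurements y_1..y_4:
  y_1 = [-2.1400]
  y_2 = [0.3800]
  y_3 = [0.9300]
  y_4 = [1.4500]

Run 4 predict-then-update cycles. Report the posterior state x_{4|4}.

step 1: x^-=[-0.2710, -0.0782]  P^-=[0.9753 0.1100; 0.1100 0.7770]  S=[1.5437]  K=[0.6268; 0.0360]  nu=[-1.8745]  x^+=[-1.4459, -0.1457]  P^+=[0.3688 0.0751; 0.0751 0.7750]
step 2: x^-=[-1.1786, -0.0748]  P^-=[0.6615 0.1292; 0.1292 0.7969]  S=[1.2273]  K=[0.5316; 0.0599]  nu=[1.5534]  x^+=[-0.3528, 0.0182]  P^+=[0.3146 0.0902; 0.0902 0.7925]
step 3: x^-=[-0.2795, 0.0307]  P^-=[0.6309 0.1442; 0.1442 0.8102]  S=[1.1946]  K=[0.5196; 0.0733]  nu=[1.2117]  x^+=[0.3501, 0.1194]  P^+=[0.3083 0.0988; 0.0988 0.8038]
step 4: x^-=[0.2980, 0.0947]  P^-=[0.6291 0.1521; 0.1521 0.8189]  S=[1.1918]  K=[0.5189; 0.0796]  nu=[1.1586]  x^+=[0.8992, 0.1869]  P^+=[0.3082 0.1029; 0.1029 0.8114]

x_post = [0.8992, 0.1869]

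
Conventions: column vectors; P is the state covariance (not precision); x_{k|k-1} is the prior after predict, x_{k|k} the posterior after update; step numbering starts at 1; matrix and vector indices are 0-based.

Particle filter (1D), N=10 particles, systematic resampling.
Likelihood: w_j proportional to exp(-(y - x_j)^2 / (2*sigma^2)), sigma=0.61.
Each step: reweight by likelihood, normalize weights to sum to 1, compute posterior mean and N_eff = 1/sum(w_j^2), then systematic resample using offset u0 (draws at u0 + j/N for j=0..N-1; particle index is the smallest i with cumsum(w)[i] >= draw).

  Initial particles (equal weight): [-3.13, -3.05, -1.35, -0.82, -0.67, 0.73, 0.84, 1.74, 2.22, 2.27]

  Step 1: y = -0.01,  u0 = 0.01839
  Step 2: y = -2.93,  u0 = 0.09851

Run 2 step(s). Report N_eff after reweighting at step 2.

step 1: w=[0.0000, 0.0000, 0.0462, 0.2138, 0.2875, 0.2473, 0.1955, 0.0084, 0.0006, 0.0005]  mean=-0.0684  Neff=4.3478  idx=[2, 3, 3, 4, 4, 4, 5, 5, 6, 6]
step 2: w=[0.8102, 0.0585, 0.0585, 0.0243, 0.0243, 0.0243, 0.0000, 0.0000, 0.0000, 0.0000]  mean=-1.2385  Neff=1.5037  idx=[0, 0, 0, 0, 0, 0, 0, 0, 2, 5]

N_eff = 1.5037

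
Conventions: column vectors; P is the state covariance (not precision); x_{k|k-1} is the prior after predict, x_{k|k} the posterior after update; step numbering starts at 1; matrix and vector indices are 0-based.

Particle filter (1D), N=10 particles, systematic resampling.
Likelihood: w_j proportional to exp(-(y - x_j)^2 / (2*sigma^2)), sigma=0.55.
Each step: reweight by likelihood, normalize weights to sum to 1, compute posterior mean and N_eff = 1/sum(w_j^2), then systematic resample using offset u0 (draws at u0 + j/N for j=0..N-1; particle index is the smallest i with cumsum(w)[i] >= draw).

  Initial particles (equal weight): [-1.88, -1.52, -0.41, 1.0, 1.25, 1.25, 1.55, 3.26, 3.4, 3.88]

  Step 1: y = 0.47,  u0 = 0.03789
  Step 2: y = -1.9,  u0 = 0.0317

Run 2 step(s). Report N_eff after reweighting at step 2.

step 1: w=[0.0001, 0.0008, 0.1557, 0.3521, 0.2049, 0.2049, 0.0815, 0.0000, 0.0000, 0.0000]  mean=0.9255  Neff=4.1869  idx=[2, 2, 3, 3, 3, 4, 4, 5, 5, 6]
step 2: w=[0.5000, 0.5000, 0.0000, 0.0000, 0.0000, 0.0000, 0.0000, 0.0000, 0.0000, 0.0000]  mean=-0.4099  Neff=2.0002  idx=[0, 0, 0, 0, 0, 1, 1, 1, 1, 1]

N_eff = 2.0002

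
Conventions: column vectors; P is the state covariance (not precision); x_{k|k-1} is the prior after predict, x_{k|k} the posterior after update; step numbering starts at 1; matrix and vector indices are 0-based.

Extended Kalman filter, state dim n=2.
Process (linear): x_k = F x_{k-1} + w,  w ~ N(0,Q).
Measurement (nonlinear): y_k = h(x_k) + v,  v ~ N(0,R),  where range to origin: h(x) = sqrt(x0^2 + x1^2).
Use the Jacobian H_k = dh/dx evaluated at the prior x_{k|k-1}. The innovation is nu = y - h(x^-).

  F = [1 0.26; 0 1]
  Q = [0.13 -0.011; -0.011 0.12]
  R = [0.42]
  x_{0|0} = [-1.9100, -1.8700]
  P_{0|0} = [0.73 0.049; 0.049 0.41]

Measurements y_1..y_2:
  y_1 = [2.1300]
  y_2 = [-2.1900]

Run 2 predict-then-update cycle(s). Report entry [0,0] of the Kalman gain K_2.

K[0,0] = -0.4465

step 1: x^-=[-2.3962, -1.8700]  P^-=[0.9132 0.1446; 0.1446 0.5300]  H_jac=[-0.7883 -0.6152]  S=[1.3284]  K=[-0.6089; -0.3313]  nu=[-0.9095]  x^+=[-1.8424, -1.5687]  P^+=[0.4207 -0.1234; -0.1234 0.3842]
step 2: x^-=[-2.2503, -1.5687]  P^-=[0.5125 -0.0345; -0.0345 0.5042]  H_jac=[-0.8203 -0.5719]  S=[0.8975]  K=[-0.4465; -0.2898]  nu=[-4.9331]  x^+=[-0.0476, -0.1391]  P^+=[0.3336 -0.1506; -0.1506 0.4288]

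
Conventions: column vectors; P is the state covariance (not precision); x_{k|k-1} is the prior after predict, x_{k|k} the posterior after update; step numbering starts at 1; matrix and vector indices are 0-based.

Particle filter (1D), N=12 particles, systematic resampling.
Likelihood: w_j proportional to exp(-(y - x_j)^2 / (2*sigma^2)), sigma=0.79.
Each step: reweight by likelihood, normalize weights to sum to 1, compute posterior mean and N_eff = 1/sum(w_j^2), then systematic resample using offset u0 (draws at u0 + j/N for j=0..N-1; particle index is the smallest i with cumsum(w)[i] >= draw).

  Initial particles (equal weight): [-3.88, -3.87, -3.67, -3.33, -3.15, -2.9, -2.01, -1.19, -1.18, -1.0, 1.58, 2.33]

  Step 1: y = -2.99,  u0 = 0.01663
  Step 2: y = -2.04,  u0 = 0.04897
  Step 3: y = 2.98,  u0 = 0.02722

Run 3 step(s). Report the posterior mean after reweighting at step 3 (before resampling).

post_mean = -2.0104

step 1: w=[0.1001, 0.1015, 0.1304, 0.1721, 0.1850, 0.1876, 0.0875, 0.0141, 0.0137, 0.0079, 0.0000, 0.0000]  mean=-3.1768  Neff=6.9202  idx=[0, 0, 1, 2, 3, 3, 4, 4, 4, 5, 5, 6]
step 2: w=[0.0163, 0.0163, 0.0168, 0.0292, 0.0648, 0.0648, 0.0916, 0.0916, 0.0916, 0.1358, 0.1358, 0.2455]  mean=-2.8766  Neff=7.5544  idx=[2, 4, 6, 6, 7, 8, 9, 10, 10, 11, 11, 11]
step 3: w=[0.0000, 0.0000, 0.0000, 0.0000, 0.0000, 0.0000, 0.0001, 0.0001, 0.0001, 0.3332, 0.3332, 0.3332]  mean=-2.0104  Neff=3.0029  idx=[9, 9, 9, 9, 10, 10, 10, 10, 11, 11, 11, 11]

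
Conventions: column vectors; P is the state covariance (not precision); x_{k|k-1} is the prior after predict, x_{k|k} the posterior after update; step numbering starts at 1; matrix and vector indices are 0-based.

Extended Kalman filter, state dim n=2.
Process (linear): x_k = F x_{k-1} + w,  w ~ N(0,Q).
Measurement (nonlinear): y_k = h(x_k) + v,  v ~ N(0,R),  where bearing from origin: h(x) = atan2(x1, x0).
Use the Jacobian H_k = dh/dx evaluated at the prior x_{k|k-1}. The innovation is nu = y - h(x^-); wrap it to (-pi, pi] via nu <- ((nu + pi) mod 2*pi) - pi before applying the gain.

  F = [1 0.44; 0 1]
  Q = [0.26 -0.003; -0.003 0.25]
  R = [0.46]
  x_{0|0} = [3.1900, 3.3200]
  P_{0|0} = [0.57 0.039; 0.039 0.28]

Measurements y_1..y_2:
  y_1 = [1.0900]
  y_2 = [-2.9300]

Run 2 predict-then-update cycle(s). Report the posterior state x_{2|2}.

step 1: x^-=[4.6508, 3.3200]  P^-=[0.9185 0.1592; 0.1592 0.5300]  H_jac=[-0.1017 0.1424]  S=[0.4756]  K=[-0.1487; 0.1247]  nu=[0.4700]  x^+=[4.5809, 3.3786]  P^+=[0.9080 0.1680; 0.1680 0.5226]
step 2: x^-=[6.0675, 3.3786]  P^-=[1.4170 0.3950; 0.3950 0.7726]  H_jac=[-0.0701 0.1258]  S=[0.4722]  K=[-0.1050; 0.1472]  nu=[2.8451]  x^+=[5.7688, 3.7975]  P^+=[1.4118 0.4023; 0.4023 0.7624]

x_post = [5.7688, 3.7975]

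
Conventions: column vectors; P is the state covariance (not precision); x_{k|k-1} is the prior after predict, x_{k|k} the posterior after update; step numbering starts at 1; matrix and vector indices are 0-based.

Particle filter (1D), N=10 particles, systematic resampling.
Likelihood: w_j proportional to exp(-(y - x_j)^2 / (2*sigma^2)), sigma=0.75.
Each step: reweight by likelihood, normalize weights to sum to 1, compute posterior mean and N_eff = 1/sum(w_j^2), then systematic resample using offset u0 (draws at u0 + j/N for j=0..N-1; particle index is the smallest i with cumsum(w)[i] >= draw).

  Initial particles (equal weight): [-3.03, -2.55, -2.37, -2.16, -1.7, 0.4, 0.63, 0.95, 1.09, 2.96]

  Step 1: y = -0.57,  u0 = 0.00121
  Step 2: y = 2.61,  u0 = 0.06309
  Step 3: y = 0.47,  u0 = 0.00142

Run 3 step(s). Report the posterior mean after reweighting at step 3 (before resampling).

step 1: w=[0.0032, 0.0212, 0.0389, 0.0732, 0.2225, 0.3000, 0.1925, 0.0888, 0.0598, 0.0000]  mean=-0.3014  Neff=5.1197  idx=[0, 3, 4, 4, 5, 5, 5, 6, 6, 7]
step 2: w=[0.0000, 0.0000, 0.0000, 0.0000, 0.0697, 0.0697, 0.0697, 0.1642, 0.1642, 0.4624]  mean=0.7299  Neff=3.5417  idx=[4, 6, 7, 7, 8, 9, 9, 9, 9, 9]
step 3: w=[0.1107, 0.1107, 0.1086, 0.1086, 0.1086, 0.0906, 0.0906, 0.0906, 0.0906, 0.0906]  mean=0.7240  Neff=9.9111  idx=[0, 0, 1, 2, 3, 4, 5, 6, 7, 8]

post_mean = 0.7240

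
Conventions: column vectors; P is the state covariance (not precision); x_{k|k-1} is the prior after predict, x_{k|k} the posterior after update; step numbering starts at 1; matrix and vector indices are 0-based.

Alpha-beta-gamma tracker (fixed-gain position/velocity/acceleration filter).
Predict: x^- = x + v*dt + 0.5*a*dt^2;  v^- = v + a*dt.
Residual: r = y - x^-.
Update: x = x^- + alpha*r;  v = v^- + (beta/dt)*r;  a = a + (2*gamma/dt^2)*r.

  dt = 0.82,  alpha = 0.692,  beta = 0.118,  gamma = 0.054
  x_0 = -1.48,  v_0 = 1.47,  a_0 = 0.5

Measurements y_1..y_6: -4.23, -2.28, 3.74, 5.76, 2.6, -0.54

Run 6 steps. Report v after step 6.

v_post = 1.6602

step 1: x_pred=-0.1065  r=-4.1235  x^+=-2.9600  v^+=1.2866  a^+=-0.1623
step 2: x_pred=-1.9595  r=-0.3205  x^+=-2.1813  v^+=1.1074  a^+=-0.2138
step 3: x_pred=-1.3451  r=5.0851  x^+=2.1738  v^+=1.6639  a^+=0.6030
step 4: x_pred=3.7409  r=2.0191  x^+=5.1381  v^+=2.4488  a^+=0.9273
step 5: x_pred=7.4579  r=-4.8579  x^+=4.0962  v^+=2.5102  a^+=0.1470
step 6: x_pred=6.2040  r=-6.7440  x^+=1.5371  v^+=1.6602  a^+=-0.9362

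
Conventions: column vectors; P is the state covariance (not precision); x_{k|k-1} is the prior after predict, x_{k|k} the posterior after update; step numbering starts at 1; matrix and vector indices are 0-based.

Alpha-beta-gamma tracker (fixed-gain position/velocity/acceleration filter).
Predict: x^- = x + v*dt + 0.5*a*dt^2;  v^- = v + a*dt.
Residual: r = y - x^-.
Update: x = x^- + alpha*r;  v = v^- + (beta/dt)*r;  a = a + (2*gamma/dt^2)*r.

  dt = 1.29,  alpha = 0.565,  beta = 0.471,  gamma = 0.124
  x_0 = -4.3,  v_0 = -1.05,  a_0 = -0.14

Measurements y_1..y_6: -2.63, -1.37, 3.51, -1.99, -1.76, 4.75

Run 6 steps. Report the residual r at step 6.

resid = 5.6499

step 1: x_pred=-5.7710  r=3.1410  x^+=-3.9963  v^+=-0.0838  a^+=0.3281
step 2: x_pred=-3.8314  r=2.4614  x^+=-2.4407  v^+=1.2382  a^+=0.6949
step 3: x_pred=-0.2653  r=3.7753  x^+=1.8678  v^+=3.5130  a^+=1.2575
step 4: x_pred=7.4459  r=-9.4359  x^+=2.1146  v^+=1.6901  a^+=-0.1487
step 5: x_pred=4.1711  r=-5.9311  x^+=0.8200  v^+=-0.6673  a^+=-1.0326
step 6: x_pred=-0.8999  r=5.6499  x^+=2.2923  v^+=0.0636  a^+=-0.1906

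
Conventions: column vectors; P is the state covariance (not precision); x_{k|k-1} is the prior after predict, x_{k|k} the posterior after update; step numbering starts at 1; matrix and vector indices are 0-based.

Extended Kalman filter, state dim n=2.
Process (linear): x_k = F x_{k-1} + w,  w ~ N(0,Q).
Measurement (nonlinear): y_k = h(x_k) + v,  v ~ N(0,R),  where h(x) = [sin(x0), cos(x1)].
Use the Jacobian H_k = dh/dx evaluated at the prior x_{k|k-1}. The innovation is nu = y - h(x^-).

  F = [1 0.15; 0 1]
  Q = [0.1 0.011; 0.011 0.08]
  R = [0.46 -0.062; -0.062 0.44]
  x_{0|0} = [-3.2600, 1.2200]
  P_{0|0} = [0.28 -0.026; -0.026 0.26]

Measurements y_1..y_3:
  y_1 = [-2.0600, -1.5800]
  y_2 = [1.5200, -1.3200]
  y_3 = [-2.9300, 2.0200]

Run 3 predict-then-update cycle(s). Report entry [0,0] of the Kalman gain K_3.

K[0,0] = -0.0864

step 1: x^-=[-3.0770, 1.2200]  P^-=[0.3780 0.0240; 0.0240 0.3400]  H_jac=[-0.9979 0.0000; 0.0000 -0.9391]  S=[0.8365 -0.0395; -0.0395 0.7398]  K=[-0.4536 -0.0547; -0.0491 -0.4342]  nu=[-1.9955, -1.9236]  x^+=[-2.0667, 2.1533]  P^+=[0.2057 -0.0043; -0.0043 0.2002]
step 2: x^-=[-1.7437, 2.1533]  P^-=[0.3089 0.0367; 0.0367 0.2802]  H_jac=[-0.1720 0.0000; 0.0000 -0.8351]  S=[0.4691 -0.0567; -0.0567 0.6354]  K=[-0.1204 -0.0590; -0.0586 -0.3735]  nu=[2.5051, -0.7699]  x^+=[-1.9999, 2.2940]  P^+=[0.3007 0.0221; 0.0221 0.1924]
step 3: x^-=[-1.6558, 2.2940]  P^-=[0.4117 0.0620; 0.0620 0.2724]  H_jac=[-0.0849 0.0000; 0.0000 -0.7497]  S=[0.4630 -0.0581; -0.0581 0.5931]  K=[-0.0864 -0.0868; -0.0552 -0.3498]  nu=[-1.9336, 2.6818]  x^+=[-1.7216, 1.4628]  P^+=[0.4046 0.0438; 0.0438 0.2007]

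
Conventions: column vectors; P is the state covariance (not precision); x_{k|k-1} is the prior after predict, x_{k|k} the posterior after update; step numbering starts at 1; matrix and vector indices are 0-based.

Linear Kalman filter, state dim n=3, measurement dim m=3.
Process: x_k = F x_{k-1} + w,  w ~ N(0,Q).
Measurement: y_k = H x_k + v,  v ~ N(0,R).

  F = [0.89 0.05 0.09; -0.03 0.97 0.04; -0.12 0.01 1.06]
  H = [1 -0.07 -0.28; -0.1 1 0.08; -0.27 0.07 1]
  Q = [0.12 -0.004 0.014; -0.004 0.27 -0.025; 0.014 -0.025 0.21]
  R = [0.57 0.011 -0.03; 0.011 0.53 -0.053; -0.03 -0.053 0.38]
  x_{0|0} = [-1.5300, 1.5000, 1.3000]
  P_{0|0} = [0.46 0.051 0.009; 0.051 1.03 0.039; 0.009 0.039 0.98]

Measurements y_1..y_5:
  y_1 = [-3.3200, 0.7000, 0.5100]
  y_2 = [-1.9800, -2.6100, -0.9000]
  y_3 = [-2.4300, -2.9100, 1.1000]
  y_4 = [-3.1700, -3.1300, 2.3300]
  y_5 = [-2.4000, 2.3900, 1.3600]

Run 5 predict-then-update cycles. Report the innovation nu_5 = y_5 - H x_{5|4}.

step 1: x^-=[-1.1697, 1.5529, 1.5766]  P^-=[0.5012 0.0849 0.0695; 0.0849 1.2411 0.0620; 0.0695 0.0620 1.3163]  S=[1.1321 -0.0802 -0.4632; -0.0802 1.7764 0.1831; -0.4632 0.1831 1.7068]  K=[0.4577 0.0346 0.0854; 0.0359 0.6974 0.0087; 0.0500 0.0127 0.7749]  nu=[-1.6001, -1.0960, -1.4911]  x^+=[-2.0673, 0.7181, 0.3272]  P^+=[0.2872 0.0402 0.0916; 0.0402 0.3776 -0.0503; 0.0916 -0.0503 0.3206]
step 2: x^-=[-1.7746, 0.7716, 0.6021]  P^-=[0.3688 0.0410 0.0969; 0.0410 0.6196 -0.0665; 0.0969 -0.0665 0.5499]  S=[0.9223 -0.0108 -0.1727; -0.0108 1.1364 -0.0457; -0.1727 -0.0457 0.8966]  K=[0.3815 0.0171 0.0746; 0.0227 0.5369 -0.0064; 0.0535 -0.0041 0.5890]  nu=[0.0172, -3.6073, -2.0353]  x^+=[-1.9815, -1.1517, -0.5808]  P^+=[0.2393 0.0269 0.0787; 0.0269 0.2914 -0.0447; 0.0787 -0.0447 0.2468]
step 3: x^-=[-1.8734, -1.0809, -0.3894]  P^-=[0.3269 0.0264 0.0832; 0.0264 0.5396 -0.0628; 0.0832 -0.0628 0.4698]  S=[0.8836 -0.0164 -0.1549; -0.0164 1.0592 -0.0495; -0.1549 -0.0495 0.8215]  K=[0.3527 0.0088 0.0632; 0.0154 0.5021 -0.0061; 0.0462 -0.0054 0.5475]  nu=[-0.7413, -1.9853, 1.0592]  x^+=[-2.0854, -2.0956, 0.1671]  P^+=[0.2207 0.0216 0.0710; 0.0216 0.2722 -0.0426; 0.0710 -0.0426 0.2291]
step 4: x^-=[-1.9458, -1.9635, 0.4064]  P^-=[0.3102 0.0213 0.0764; 0.0213 0.5219 -0.0608; 0.0764 -0.0608 0.4516]  S=[0.8700 -0.0196 -0.1532; -0.0196 1.0427 -0.0483; -0.1532 -0.0483 0.8062]  K=[0.3406 0.0056 0.0578; 0.0122 0.4938 -0.0053; 0.0418 -0.0053 0.5369]  nu=[-1.2479, -1.3936, 1.5357]  x^+=[-2.2898, -2.6751, 1.1862]  P^+=[0.2127 0.0195 0.0675; 0.0195 0.2675 -0.0420; 0.0675 -0.0420 0.2242]
step 5: x^-=[-2.0649, -2.4787, 1.5054]  P^-=[0.3032 0.0194 0.0736; 0.0194 0.5176 -0.0601; 0.0736 -0.0601 0.4469]  S=[0.8645 -0.0209 -0.1533; -0.0209 1.0389 -0.0476; -0.1533 -0.0476 0.8027]  K=[0.3353 0.0045 0.0557; 0.0110 0.4918 -0.0050; 0.0398 -0.0053 0.5341]  nu=[-0.0871, 4.5418, -0.5294]  x^+=[-2.1034, -0.2435, 1.1953]  P^+=[0.2093 0.0187 0.0661; 0.0187 0.2663 -0.0419; 0.0661 -0.0419 0.2228]

innov = [-0.0871, 4.5418, -0.5294]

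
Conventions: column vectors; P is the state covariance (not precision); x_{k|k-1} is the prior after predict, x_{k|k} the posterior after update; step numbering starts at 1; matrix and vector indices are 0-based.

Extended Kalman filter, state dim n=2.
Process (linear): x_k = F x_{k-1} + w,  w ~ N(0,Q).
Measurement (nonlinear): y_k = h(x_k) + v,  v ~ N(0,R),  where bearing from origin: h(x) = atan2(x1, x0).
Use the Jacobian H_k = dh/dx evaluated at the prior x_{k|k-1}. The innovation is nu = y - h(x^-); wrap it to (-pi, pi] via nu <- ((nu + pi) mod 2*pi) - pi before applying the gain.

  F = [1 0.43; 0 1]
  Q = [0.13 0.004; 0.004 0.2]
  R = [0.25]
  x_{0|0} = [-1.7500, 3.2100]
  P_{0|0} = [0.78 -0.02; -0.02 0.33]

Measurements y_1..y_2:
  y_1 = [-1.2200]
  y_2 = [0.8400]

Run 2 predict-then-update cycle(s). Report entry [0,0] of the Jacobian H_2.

H_jac[0,0] = -0.1338

step 1: x^-=[-0.3697, 3.2100]  P^-=[0.9538 0.1259; 0.1259 0.5300]  H_jac=[-0.3074 -0.0354]  S=[0.3436]  K=[-0.8665; -0.1673]  nu=[-2.9055]  x^+=[2.1480, 3.6961]  P^+=[0.6958 0.0761; 0.0761 0.5204]
step 2: x^-=[3.7373, 3.6961]  P^-=[0.9875 0.3039; 0.3039 0.7204]  H_jac=[-0.1338 0.1353]  S=[0.2699]  K=[-0.3372; 0.2105]  nu=[0.0601]  x^+=[3.7170, 3.7087]  P^+=[0.9568 0.3230; 0.3230 0.7084]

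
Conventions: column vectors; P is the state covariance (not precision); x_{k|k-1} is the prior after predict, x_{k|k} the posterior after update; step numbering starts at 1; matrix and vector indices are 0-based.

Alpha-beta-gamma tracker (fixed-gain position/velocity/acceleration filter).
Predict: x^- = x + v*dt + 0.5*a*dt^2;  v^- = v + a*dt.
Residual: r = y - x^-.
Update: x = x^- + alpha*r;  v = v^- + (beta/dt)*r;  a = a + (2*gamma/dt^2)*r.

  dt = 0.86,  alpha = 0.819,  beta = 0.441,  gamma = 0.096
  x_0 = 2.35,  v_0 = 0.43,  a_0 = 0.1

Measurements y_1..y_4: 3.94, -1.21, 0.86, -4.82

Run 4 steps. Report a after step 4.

a_post = -1.4699

step 1: x_pred=2.7568  r=1.1832  x^+=3.7258  v^+=1.1227  a^+=0.4072
step 2: x_pred=4.8420  r=-6.0520  x^+=-0.1146  v^+=-1.6305  a^+=-1.1639
step 3: x_pred=-1.9472  r=2.8072  x^+=0.3519  v^+=-1.1919  a^+=-0.4352
step 4: x_pred=-0.8341  r=-3.9859  x^+=-4.0986  v^+=-3.6101  a^+=-1.4699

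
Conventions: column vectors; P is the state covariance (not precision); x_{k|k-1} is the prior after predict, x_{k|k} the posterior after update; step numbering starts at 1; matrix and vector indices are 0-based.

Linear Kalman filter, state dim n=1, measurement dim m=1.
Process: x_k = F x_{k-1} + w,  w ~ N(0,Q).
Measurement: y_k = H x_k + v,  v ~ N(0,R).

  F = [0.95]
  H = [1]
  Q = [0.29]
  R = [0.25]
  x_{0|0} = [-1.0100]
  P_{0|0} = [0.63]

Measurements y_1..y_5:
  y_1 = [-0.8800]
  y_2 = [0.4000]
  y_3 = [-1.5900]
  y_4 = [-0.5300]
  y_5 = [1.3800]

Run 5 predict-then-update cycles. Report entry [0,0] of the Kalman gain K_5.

step 1: x^-=[-0.9595]  P^-=[0.8586]  S=[1.1086]  K=[0.7745]  nu=[0.0795]  x^+=[-0.8979]  P^+=[0.1936]
step 2: x^-=[-0.8530]  P^-=[0.4647]  S=[0.7147]  K=[0.6502]  nu=[1.2530]  x^+=[-0.0383]  P^+=[0.1626]
step 3: x^-=[-0.0364]  P^-=[0.4367]  S=[0.6867]  K=[0.6359]  nu=[-1.5536]  x^+=[-1.0244]  P^+=[0.1590]
step 4: x^-=[-0.9732]  P^-=[0.4335]  S=[0.6835]  K=[0.6342]  nu=[0.4432]  x^+=[-0.6921]  P^+=[0.1586]
step 5: x^-=[-0.6575]  P^-=[0.4331]  S=[0.6831]  K=[0.6340]  nu=[2.0375]  x^+=[0.6343]  P^+=[0.1585]

K[0,0] = 0.6340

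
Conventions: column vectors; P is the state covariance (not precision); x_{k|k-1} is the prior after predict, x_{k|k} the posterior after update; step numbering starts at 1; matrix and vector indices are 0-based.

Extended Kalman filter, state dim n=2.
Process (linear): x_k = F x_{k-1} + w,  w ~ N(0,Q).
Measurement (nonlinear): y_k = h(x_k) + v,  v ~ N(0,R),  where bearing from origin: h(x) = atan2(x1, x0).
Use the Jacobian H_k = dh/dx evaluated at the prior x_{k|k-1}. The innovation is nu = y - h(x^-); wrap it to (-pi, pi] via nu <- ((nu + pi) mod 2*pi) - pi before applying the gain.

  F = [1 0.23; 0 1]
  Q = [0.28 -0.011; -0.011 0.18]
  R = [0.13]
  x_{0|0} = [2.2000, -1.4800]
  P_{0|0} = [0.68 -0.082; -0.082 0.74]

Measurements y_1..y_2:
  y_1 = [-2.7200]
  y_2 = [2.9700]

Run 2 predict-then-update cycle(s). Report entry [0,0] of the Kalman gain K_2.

step 1: x^-=[1.8596, -1.4800]  P^-=[0.9614 0.0772; 0.0772 0.9200]  H_jac=[0.2620 0.3292]  S=[0.3090]  K=[0.8974; 1.0455]  nu=[-2.0478]  x^+=[0.0220, -3.6210]  P^+=[0.7126 -0.2128; -0.2128 0.5822]
step 2: x^-=[-0.8109, -3.6210]  P^-=[0.9255 -0.0899; -0.0899 0.7622]  H_jac=[0.2630 -0.0589]  S=[0.1994]  K=[1.2469; -0.3435]  nu=[-1.5221]  x^+=[-2.7088, -3.0981]  P^+=[0.6154 -0.0044; -0.0044 0.7386]

K[0,0] = 1.2469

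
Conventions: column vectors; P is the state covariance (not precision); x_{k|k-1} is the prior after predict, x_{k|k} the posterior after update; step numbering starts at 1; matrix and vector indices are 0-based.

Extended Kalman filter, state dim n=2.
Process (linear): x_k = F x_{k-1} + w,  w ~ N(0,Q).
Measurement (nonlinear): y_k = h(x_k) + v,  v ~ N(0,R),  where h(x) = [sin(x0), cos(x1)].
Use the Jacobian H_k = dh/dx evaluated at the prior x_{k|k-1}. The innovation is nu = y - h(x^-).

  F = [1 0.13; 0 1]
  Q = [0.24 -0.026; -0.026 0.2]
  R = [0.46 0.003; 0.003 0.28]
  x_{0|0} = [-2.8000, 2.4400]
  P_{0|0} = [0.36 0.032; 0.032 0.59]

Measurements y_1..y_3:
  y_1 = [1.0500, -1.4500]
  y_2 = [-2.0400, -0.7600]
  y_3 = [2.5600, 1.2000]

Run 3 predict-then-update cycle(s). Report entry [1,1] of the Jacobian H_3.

H_jac[1,1] = -0.1856

step 1: x^-=[-2.4828, 2.4400]  P^-=[0.6183 0.0827; 0.0827 0.7900]  H_jac=[-0.7907 0.0000; 0.0000 -0.6454]  S=[0.8466 0.0452; 0.0452 0.6091]  K=[-0.5751 -0.0449; -0.0327 -0.8347]  nu=[1.6622, -0.6862]  x^+=[-3.4079, 2.9585]  P^+=[0.3347 0.0222; 0.0222 0.3623]
step 2: x^-=[-3.0233, 2.9585]  P^-=[0.5866 0.0433; 0.0433 0.5623]  H_jac=[-0.9930 0.0000; 0.0000 -0.1821]  S=[1.0384 0.0108; 0.0108 0.2986]  K=[-0.5609 -0.0061; -0.0378 -0.3415]  nu=[-1.9219, 0.2233]  x^+=[-1.9466, 2.9549]  P^+=[0.2598 0.0185; 0.0185 0.5257]
step 3: x^-=[-1.5625, 2.9549]  P^-=[0.5135 0.0609; 0.0609 0.7257]  H_jac=[0.0083 0.0000; 0.0000 -0.1856]  S=[0.4600 0.0029; 0.0029 0.3050]  K=[0.0095 -0.0371; 0.0039 -0.4417]  nu=[3.5600, 2.1826]  x^+=[-1.6097, 2.0047]  P^+=[0.5131 0.0559; 0.0559 0.6662]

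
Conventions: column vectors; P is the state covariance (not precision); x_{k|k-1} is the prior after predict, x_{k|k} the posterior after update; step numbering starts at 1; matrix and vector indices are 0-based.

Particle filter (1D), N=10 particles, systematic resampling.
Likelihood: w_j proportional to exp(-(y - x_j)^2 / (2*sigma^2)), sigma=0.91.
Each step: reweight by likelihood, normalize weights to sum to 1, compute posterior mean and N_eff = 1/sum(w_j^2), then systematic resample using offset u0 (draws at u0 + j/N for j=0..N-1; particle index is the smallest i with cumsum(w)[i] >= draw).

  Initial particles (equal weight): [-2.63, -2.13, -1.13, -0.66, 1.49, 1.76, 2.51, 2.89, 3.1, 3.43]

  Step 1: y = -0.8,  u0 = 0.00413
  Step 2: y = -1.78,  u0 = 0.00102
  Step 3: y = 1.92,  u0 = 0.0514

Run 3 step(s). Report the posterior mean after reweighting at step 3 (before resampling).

post_mean = -0.8204

step 1: w=[0.0537, 0.1395, 0.3801, 0.4011, 0.0171, 0.0078, 0.0005, 0.0001, 0.0000, 0.0000]  mean=-1.0917  Neff=3.0483  idx=[0, 1, 2, 2, 2, 2, 3, 3, 3, 3]
step 2: w=[0.0987, 0.1418, 0.1183, 0.1183, 0.1183, 0.1183, 0.0716, 0.0716, 0.0716, 0.0716]  mean=-1.2852  Neff=9.4059  idx=[0, 1, 1, 2, 3, 4, 5, 5, 7, 8]
step 3: w=[0.0001, 0.0009, 0.0009, 0.0671, 0.0671, 0.0671, 0.0671, 0.0671, 0.3314, 0.3314]  mean=-0.8204  Neff=4.1301  idx=[3, 5, 6, 8, 8, 8, 8, 9, 9, 9]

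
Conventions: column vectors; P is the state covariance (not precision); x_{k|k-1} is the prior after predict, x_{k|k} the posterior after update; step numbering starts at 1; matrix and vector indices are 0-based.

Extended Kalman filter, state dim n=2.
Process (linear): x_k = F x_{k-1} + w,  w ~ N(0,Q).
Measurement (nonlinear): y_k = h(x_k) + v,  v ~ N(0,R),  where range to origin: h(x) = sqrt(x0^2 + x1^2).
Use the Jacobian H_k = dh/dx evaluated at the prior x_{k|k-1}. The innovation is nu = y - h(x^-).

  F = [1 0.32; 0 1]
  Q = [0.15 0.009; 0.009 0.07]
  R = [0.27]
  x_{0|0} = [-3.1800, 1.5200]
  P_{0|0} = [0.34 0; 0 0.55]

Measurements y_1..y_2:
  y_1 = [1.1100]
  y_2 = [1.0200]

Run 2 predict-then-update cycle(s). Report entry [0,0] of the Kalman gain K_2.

step 1: x^-=[-2.6936, 1.5200]  P^-=[0.5463 0.1850; 0.1850 0.6200]  H_jac=[-0.8709 0.4915]  S=[0.6758]  K=[-0.5695; 0.2125]  nu=[-1.9829]  x^+=[-1.5643, 1.0987]  P^+=[0.3271 0.2668; 0.2668 0.5895]
step 2: x^-=[-1.2127, 1.0987]  P^-=[0.7082 0.4644; 0.4644 0.6595]  H_jac=[-0.7411 0.6714]  S=[0.4941]  K=[-0.4312; 0.1996]  nu=[-0.6164]  x^+=[-0.9469, 0.9757]  P^+=[0.6164 0.5069; 0.5069 0.6398]

K[0,0] = -0.4312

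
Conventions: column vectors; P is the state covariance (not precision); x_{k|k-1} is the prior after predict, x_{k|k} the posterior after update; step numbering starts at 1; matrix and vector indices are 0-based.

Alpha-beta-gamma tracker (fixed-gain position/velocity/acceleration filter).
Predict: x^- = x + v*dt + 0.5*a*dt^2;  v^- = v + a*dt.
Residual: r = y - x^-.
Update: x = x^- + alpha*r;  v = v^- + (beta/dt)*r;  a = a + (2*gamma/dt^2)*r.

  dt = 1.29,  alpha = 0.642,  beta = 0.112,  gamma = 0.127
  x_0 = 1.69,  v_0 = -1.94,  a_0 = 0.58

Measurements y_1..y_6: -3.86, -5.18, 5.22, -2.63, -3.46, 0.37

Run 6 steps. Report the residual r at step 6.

resid = -1.4223

step 1: x_pred=-0.3300  r=-3.5300  x^+=-2.5963  v^+=-1.4983  a^+=0.0412
step 2: x_pred=-4.4948  r=-0.6852  x^+=-4.9347  v^+=-1.5046  a^+=-0.0634
step 3: x_pred=-6.9284  r=12.1484  x^+=0.8709  v^+=-0.5317  a^+=1.7909
step 4: x_pred=1.6751  r=-4.3051  x^+=-1.0888  v^+=1.4048  a^+=1.1338
step 5: x_pred=1.6668  r=-5.1268  x^+=-1.6246  v^+=2.4222  a^+=0.3512
step 6: x_pred=1.7923  r=-1.4223  x^+=0.8792  v^+=2.7518  a^+=0.1341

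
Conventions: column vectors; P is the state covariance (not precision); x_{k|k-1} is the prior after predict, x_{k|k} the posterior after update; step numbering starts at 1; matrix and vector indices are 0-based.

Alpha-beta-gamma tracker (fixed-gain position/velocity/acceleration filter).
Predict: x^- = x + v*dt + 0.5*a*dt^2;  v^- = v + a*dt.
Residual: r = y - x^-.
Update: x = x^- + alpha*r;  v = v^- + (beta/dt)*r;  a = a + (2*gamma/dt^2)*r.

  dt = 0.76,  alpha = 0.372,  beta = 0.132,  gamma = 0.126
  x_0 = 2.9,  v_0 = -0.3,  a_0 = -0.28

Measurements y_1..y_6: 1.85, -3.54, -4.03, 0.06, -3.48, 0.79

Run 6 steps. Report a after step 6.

a_post = 7.0363

step 1: x_pred=2.5911  r=-0.7411  x^+=2.3154  v^+=-0.6415  a^+=-0.6033
step 2: x_pred=1.6536  r=-5.1936  x^+=-0.2784  v^+=-2.0021  a^+=-2.8693
step 3: x_pred=-2.6287  r=-1.4013  x^+=-3.1500  v^+=-4.4262  a^+=-3.4807
step 4: x_pred=-7.5190  r=7.5790  x^+=-4.6996  v^+=-5.7551  a^+=-0.1740
step 5: x_pred=-9.1238  r=5.6438  x^+=-7.0243  v^+=-4.9071  a^+=2.2883
step 6: x_pred=-10.0928  r=10.8828  x^+=-6.0444  v^+=-1.2778  a^+=7.0363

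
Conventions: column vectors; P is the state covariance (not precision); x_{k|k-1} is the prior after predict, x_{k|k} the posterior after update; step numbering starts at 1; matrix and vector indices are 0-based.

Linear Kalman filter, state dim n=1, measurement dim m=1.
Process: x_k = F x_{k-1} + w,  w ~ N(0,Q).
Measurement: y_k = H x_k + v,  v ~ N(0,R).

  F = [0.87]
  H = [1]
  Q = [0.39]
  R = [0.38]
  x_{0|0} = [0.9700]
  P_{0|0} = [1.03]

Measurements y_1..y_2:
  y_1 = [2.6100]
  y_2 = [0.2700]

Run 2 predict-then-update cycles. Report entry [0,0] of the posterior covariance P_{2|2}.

P_post[0,0] = 0.2337

step 1: x^-=[0.8439]  P^-=[1.1696]  S=[1.5496]  K=[0.7548]  nu=[1.7661]  x^+=[2.1769]  P^+=[0.2868]
step 2: x^-=[1.8939]  P^-=[0.6071]  S=[0.9871]  K=[0.6150]  nu=[-1.6239]  x^+=[0.8952]  P^+=[0.2337]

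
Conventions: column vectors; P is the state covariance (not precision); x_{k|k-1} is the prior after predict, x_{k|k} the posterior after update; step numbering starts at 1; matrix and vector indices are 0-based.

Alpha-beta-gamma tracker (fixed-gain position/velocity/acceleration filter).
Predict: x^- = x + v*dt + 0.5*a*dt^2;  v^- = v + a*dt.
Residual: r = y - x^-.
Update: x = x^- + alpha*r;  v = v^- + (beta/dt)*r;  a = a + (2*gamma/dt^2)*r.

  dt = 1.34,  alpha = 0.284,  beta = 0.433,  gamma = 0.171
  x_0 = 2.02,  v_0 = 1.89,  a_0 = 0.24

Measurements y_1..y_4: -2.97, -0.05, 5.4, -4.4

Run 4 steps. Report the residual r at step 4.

resid = -1.7975

step 1: x_pred=4.7681  r=-7.7381  x^+=2.5705  v^+=-0.2888  a^+=-1.2338
step 2: x_pred=1.0757  r=-1.1257  x^+=0.7560  v^+=-2.3059  a^+=-1.4482
step 3: x_pred=-3.6342  r=9.0342  x^+=-1.0685  v^+=-1.3273  a^+=0.2725
step 4: x_pred=-2.6025  r=-1.7975  x^+=-3.1130  v^+=-1.5431  a^+=-0.0699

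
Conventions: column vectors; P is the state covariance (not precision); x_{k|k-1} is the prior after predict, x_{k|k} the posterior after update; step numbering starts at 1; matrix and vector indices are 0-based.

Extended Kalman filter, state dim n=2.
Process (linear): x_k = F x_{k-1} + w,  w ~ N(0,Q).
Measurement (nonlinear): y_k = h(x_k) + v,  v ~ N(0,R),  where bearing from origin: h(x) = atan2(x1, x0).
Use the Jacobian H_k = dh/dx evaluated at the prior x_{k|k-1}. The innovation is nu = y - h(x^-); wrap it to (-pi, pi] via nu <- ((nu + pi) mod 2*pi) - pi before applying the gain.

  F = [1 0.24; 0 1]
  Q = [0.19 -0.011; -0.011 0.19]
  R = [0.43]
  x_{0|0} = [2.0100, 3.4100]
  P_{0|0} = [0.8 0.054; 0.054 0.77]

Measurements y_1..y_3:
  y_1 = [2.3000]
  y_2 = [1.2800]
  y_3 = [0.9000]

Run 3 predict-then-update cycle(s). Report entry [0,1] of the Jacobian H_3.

H_jac[0,1] = 0.1319

step 1: x^-=[2.8284, 3.4100]  P^-=[1.0603 0.2278; 0.2278 0.9600]  H_jac=[-0.1737 0.1441]  S=[0.4705]  K=[-0.3217; 0.2099]  nu=[1.4216]  x^+=[2.3710, 3.7084]  P^+=[1.0116 0.2596; 0.2596 0.9393]
step 2: x^-=[3.2610, 3.7084]  P^-=[1.3803 0.4740; 0.4740 1.1293]  H_jac=[-0.1521 0.1337]  S=[0.4628]  K=[-0.3165; 0.1705]  nu=[0.4305]  x^+=[3.1248, 3.7818]  P^+=[1.3339 0.4990; 0.4990 1.1158]
step 3: x^-=[4.0324, 3.7818]  P^-=[1.8277 0.7558; 0.7558 1.3058]  H_jac=[-0.1237 0.1319]  S=[0.4560]  K=[-0.2773; 0.1727]  nu=[0.1467]  x^+=[3.9917, 3.8071]  P^+=[1.7926 0.7776; 0.7776 1.2922]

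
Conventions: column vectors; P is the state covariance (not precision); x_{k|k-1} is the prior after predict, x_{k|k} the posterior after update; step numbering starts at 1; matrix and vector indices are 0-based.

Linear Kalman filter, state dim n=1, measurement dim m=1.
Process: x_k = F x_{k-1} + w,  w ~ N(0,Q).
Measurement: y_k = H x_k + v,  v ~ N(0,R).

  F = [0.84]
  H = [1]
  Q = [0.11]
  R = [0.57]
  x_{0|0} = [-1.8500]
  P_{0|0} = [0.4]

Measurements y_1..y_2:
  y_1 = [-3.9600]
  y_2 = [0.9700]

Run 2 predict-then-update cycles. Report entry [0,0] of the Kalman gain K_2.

K[0,0] = 0.3246

step 1: x^-=[-1.5540]  P^-=[0.3922]  S=[0.9622]  K=[0.4076]  nu=[-2.4060]  x^+=[-2.5348]  P^+=[0.2324]
step 2: x^-=[-2.1292]  P^-=[0.2739]  S=[0.8439]  K=[0.3246]  nu=[3.0992]  x^+=[-1.1232]  P^+=[0.1850]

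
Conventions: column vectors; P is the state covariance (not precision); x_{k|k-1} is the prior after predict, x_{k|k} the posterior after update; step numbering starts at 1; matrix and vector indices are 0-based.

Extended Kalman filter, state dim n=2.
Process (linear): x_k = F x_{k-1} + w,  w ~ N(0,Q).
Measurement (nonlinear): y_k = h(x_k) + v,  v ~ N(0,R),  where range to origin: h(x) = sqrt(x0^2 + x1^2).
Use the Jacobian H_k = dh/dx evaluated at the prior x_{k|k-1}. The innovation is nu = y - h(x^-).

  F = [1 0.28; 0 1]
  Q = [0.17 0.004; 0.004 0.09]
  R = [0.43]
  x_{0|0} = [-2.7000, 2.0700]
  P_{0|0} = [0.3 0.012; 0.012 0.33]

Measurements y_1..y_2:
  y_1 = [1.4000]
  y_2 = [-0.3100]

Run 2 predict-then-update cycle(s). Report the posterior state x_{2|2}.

x_post = [-0.6058, 0.9350]

step 1: x^-=[-2.1204, 2.0700]  P^-=[0.5026 0.1084; 0.1084 0.4200]  H_jac=[-0.7156 0.6986]  S=[0.7839]  K=[-0.3622; 0.2753]  nu=[-1.5633]  x^+=[-1.5542, 1.6396]  P^+=[0.3998 0.1866; 0.1866 0.3606]
step 2: x^-=[-1.0951, 1.6396]  P^-=[0.7025 0.2915; 0.2915 0.4506]  H_jac=[-0.5554 0.8316]  S=[0.6890]  K=[-0.2145; 0.3088]  nu=[-2.2817]  x^+=[-0.6058, 0.9350]  P^+=[0.6708 0.3372; 0.3372 0.3849]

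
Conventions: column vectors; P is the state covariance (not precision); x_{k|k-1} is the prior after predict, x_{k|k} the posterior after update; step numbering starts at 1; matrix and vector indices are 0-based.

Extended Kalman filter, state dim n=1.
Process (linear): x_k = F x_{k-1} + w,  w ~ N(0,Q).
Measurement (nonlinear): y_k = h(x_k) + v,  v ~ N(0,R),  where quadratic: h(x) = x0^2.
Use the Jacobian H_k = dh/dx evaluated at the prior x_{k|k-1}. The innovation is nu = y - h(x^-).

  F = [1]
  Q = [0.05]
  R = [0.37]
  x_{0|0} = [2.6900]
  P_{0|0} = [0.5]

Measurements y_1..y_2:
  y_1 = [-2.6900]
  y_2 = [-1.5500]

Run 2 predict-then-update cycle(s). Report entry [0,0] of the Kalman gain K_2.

K[0,0] = 0.1956

step 1: x^-=[2.6900]  P^-=[0.5500]  H_jac=[5.3800]  S=[16.2894]  K=[0.1817]  nu=[-9.9261]  x^+=[0.8869]  P^+=[0.0125]
step 2: x^-=[0.8869]  P^-=[0.0625]  H_jac=[1.7738]  S=[0.5666]  K=[0.1956]  nu=[-2.3366]  x^+=[0.4298]  P^+=[0.0408]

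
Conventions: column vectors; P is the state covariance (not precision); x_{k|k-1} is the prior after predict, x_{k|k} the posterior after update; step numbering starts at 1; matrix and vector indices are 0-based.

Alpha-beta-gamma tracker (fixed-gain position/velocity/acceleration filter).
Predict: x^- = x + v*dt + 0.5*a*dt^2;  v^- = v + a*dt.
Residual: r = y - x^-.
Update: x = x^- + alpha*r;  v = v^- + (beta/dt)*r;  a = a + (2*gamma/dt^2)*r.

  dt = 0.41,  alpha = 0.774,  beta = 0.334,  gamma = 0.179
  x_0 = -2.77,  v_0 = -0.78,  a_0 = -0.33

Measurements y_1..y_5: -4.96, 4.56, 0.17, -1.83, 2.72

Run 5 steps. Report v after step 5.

v_post = 2.8451

step 1: x_pred=-3.1175  r=-1.8425  x^+=-4.5436  v^+=-2.4162  a^+=-4.2539
step 2: x_pred=-5.8918  r=10.4518  x^+=2.1979  v^+=4.3541  a^+=18.0052
step 3: x_pred=5.4964  r=-5.3264  x^+=1.3738  v^+=7.3971  a^+=6.6616
step 4: x_pred=4.9665  r=-6.7965  x^+=-0.2940  v^+=4.5917  a^+=-7.8128
step 5: x_pred=0.9320  r=1.7880  x^+=2.3159  v^+=2.8451  a^+=-4.0048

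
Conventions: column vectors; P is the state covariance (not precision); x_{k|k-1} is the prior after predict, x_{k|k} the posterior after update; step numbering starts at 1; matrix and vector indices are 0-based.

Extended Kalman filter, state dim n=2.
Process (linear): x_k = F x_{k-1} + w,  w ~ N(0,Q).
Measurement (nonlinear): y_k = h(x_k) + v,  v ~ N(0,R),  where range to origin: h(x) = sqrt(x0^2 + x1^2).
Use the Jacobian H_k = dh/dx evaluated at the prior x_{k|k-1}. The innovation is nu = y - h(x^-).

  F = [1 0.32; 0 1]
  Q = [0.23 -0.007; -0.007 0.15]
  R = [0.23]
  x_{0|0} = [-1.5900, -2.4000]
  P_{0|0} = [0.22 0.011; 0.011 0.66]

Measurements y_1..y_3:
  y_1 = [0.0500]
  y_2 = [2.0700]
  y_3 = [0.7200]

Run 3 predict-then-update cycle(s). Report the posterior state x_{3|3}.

x_post = [-1.1046, -0.0906]

step 1: x^-=[-2.3580, -2.4000]  P^-=[0.5246 0.2152; 0.2152 0.8100]  H_jac=[-0.7008 -0.7133]  S=[1.1150]  K=[-0.4674; -0.6535]  nu=[-3.3145]  x^+=[-0.8087, -0.2341]  P^+=[0.2810 -0.1254; -0.1254 0.3339]
step 2: x^-=[-0.8836, -0.2341]  P^-=[0.4650 -0.0255; -0.0255 0.4839]  H_jac=[-0.9667 -0.2561]  S=[0.6836]  K=[-0.6480; -0.1452]  nu=[1.1559]  x^+=[-1.6326, -0.4019]  P^+=[0.1780 -0.0898; -0.0898 0.4695]
step 3: x^-=[-1.7612, -0.4019]  P^-=[0.3986 0.0534; 0.0534 0.6195]  H_jac=[-0.9749 -0.2225]  S=[0.6627]  K=[-0.6043; -0.2865]  nu=[-1.0864]  x^+=[-1.1046, -0.0906]  P^+=[0.1566 -0.0613; -0.0613 0.5651]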